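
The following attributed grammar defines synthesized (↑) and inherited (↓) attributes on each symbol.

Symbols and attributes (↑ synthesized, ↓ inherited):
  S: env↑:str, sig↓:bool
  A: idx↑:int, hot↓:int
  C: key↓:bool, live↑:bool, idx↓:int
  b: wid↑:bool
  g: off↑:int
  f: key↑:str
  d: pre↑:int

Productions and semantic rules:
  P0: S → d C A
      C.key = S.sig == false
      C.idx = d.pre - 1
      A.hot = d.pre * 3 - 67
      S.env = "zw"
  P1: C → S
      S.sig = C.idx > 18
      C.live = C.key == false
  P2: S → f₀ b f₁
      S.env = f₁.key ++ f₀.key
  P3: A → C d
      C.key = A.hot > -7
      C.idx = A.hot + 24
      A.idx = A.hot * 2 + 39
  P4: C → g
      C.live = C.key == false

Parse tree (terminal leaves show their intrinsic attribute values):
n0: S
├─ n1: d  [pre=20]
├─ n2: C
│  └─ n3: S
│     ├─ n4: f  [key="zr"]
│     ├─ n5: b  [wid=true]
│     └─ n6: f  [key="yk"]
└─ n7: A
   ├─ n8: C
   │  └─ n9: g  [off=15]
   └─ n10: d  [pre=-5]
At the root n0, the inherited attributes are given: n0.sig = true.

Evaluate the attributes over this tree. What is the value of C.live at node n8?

true

1. n0.sig = true  [given at root]
2. n1.pre = 20  [terminal]
3. n2.key = false  [S.sig == false]
4. n2.idx = 19  [d.pre - 1]
5. n3.sig = true  [C.idx > 18]
6. n4.key = "zr"  [terminal]
7. n5.wid = true  [terminal]
8. n6.key = "yk"  [terminal]
9. n3.env = "ykzr"  [f₁.key ++ f₀.key]
10. n2.live = true  [C.key == false]
11. n7.hot = -7  [d.pre * 3 - 67]
12. n8.key = false  [A.hot > -7]
13. n8.idx = 17  [A.hot + 24]
14. n9.off = 15  [terminal]
15. n8.live = true  [C.key == false]
16. n10.pre = -5  [terminal]
17. n7.idx = 25  [A.hot * 2 + 39]
18. n0.env = "zw"  ["zw"]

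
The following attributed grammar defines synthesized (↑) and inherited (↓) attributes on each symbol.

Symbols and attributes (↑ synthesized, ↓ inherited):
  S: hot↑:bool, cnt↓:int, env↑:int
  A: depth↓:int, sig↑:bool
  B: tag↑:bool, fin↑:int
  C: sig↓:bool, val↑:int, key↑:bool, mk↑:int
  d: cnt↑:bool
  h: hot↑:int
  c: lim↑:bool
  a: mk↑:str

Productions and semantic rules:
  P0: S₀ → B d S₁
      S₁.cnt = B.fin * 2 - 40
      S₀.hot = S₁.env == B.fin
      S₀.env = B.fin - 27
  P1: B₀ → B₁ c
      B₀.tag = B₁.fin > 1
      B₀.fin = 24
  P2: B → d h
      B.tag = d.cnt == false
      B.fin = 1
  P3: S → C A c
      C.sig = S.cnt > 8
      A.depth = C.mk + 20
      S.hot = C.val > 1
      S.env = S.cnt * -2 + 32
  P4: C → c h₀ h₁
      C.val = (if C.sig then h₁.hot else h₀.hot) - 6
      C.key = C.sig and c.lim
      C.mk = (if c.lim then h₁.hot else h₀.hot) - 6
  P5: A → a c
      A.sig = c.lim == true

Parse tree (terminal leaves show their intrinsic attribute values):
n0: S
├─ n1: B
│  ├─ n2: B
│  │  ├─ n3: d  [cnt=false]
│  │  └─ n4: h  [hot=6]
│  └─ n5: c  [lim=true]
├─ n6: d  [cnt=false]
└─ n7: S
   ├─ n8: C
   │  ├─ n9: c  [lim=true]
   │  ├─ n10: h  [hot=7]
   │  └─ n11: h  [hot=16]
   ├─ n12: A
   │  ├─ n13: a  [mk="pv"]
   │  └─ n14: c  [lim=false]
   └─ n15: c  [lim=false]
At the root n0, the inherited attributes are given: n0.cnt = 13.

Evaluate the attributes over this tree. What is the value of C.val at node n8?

1

1. n0.cnt = 13  [given at root]
2. n3.cnt = false  [terminal]
3. n4.hot = 6  [terminal]
4. n2.tag = true  [d.cnt == false]
5. n2.fin = 1  [1]
6. n5.lim = true  [terminal]
7. n1.tag = false  [B₁.fin > 1]
8. n1.fin = 24  [24]
9. n6.cnt = false  [terminal]
10. n7.cnt = 8  [B.fin * 2 - 40]
11. n8.sig = false  [S.cnt > 8]
12. n9.lim = true  [terminal]
13. n10.hot = 7  [terminal]
14. n11.hot = 16  [terminal]
15. n8.val = 1  [(if C.sig then h₁.hot else h₀.hot) - 6]
16. n8.key = false  [C.sig and c.lim]
17. n8.mk = 10  [(if c.lim then h₁.hot else h₀.hot) - 6]
18. n12.depth = 30  [C.mk + 20]
19. n13.mk = "pv"  [terminal]
20. n14.lim = false  [terminal]
21. n12.sig = false  [c.lim == true]
22. n15.lim = false  [terminal]
23. n7.hot = false  [C.val > 1]
24. n7.env = 16  [S.cnt * -2 + 32]
25. n0.hot = false  [S₁.env == B.fin]
26. n0.env = -3  [B.fin - 27]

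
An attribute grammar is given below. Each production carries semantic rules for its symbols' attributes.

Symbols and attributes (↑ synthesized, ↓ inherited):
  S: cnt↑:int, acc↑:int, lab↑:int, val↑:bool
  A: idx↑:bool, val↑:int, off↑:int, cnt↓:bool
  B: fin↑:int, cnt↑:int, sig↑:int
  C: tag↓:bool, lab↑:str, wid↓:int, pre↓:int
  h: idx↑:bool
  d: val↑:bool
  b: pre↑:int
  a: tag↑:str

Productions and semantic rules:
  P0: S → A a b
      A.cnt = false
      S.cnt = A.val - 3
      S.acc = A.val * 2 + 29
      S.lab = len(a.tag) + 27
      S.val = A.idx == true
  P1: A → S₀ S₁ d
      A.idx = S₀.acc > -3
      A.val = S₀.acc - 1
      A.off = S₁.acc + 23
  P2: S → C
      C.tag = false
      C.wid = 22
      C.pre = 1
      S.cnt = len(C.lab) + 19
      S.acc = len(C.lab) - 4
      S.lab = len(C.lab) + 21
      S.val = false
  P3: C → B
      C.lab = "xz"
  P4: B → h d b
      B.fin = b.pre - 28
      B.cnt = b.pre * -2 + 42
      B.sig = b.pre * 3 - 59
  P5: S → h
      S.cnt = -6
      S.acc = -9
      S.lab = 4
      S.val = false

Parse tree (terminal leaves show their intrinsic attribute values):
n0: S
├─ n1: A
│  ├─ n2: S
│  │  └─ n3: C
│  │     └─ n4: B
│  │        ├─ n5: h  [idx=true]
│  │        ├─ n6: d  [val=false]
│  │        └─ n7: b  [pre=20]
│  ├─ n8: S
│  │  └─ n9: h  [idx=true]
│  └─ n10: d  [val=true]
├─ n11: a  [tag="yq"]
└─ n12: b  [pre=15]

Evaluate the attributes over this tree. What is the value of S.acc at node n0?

23

1. n1.cnt = false  [false]
2. n3.tag = false  [false]
3. n3.wid = 22  [22]
4. n3.pre = 1  [1]
5. n5.idx = true  [terminal]
6. n6.val = false  [terminal]
7. n7.pre = 20  [terminal]
8. n4.fin = -8  [b.pre - 28]
9. n4.cnt = 2  [b.pre * -2 + 42]
10. n4.sig = 1  [b.pre * 3 - 59]
11. n3.lab = "xz"  ["xz"]
12. n2.cnt = 21  [len(C.lab) + 19]
13. n2.acc = -2  [len(C.lab) - 4]
14. n2.lab = 23  [len(C.lab) + 21]
15. n2.val = false  [false]
16. n9.idx = true  [terminal]
17. n8.cnt = -6  [-6]
18. n8.acc = -9  [-9]
19. n8.lab = 4  [4]
20. n8.val = false  [false]
21. n10.val = true  [terminal]
22. n1.idx = true  [S₀.acc > -3]
23. n1.val = -3  [S₀.acc - 1]
24. n1.off = 14  [S₁.acc + 23]
25. n11.tag = "yq"  [terminal]
26. n12.pre = 15  [terminal]
27. n0.cnt = -6  [A.val - 3]
28. n0.acc = 23  [A.val * 2 + 29]
29. n0.lab = 29  [len(a.tag) + 27]
30. n0.val = true  [A.idx == true]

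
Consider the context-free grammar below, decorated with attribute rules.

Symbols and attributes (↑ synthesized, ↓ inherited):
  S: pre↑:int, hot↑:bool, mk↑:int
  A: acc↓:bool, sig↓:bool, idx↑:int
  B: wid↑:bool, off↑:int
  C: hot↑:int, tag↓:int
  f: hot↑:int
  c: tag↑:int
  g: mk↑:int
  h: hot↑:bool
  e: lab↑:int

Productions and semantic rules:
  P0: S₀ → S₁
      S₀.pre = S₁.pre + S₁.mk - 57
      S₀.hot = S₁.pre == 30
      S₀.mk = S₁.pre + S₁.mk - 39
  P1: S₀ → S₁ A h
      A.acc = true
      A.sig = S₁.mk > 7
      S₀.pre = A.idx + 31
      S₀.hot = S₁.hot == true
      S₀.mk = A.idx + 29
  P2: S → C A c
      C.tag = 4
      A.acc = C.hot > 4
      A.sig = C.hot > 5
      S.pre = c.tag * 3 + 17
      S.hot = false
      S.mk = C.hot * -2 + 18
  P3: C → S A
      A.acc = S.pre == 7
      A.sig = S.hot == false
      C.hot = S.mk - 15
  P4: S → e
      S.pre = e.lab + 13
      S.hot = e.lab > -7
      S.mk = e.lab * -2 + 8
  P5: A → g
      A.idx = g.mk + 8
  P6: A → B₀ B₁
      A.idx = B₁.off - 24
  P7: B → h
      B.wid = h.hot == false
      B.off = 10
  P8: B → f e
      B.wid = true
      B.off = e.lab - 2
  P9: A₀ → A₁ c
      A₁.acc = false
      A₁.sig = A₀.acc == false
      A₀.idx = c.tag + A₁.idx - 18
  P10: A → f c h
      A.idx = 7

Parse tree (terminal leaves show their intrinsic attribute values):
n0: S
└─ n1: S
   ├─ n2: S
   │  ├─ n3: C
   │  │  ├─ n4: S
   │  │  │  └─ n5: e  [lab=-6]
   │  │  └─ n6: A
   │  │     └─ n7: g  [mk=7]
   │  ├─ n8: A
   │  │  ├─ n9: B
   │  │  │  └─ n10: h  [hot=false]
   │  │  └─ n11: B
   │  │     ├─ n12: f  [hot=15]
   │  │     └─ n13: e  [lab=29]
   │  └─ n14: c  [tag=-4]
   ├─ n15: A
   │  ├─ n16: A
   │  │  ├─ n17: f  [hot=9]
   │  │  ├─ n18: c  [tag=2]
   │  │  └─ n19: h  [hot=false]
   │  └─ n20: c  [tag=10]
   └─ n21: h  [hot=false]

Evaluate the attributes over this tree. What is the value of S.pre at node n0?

1. n3.tag = 4  [4]
2. n5.lab = -6  [terminal]
3. n4.pre = 7  [e.lab + 13]
4. n4.hot = true  [e.lab > -7]
5. n4.mk = 20  [e.lab * -2 + 8]
6. n6.acc = true  [S.pre == 7]
7. n6.sig = false  [S.hot == false]
8. n7.mk = 7  [terminal]
9. n6.idx = 15  [g.mk + 8]
10. n3.hot = 5  [S.mk - 15]
11. n8.acc = true  [C.hot > 4]
12. n8.sig = false  [C.hot > 5]
13. n10.hot = false  [terminal]
14. n9.wid = true  [h.hot == false]
15. n9.off = 10  [10]
16. n12.hot = 15  [terminal]
17. n13.lab = 29  [terminal]
18. n11.wid = true  [true]
19. n11.off = 27  [e.lab - 2]
20. n8.idx = 3  [B₁.off - 24]
21. n14.tag = -4  [terminal]
22. n2.pre = 5  [c.tag * 3 + 17]
23. n2.hot = false  [false]
24. n2.mk = 8  [C.hot * -2 + 18]
25. n15.acc = true  [true]
26. n15.sig = true  [S₁.mk > 7]
27. n16.acc = false  [false]
28. n16.sig = false  [A₀.acc == false]
29. n17.hot = 9  [terminal]
30. n18.tag = 2  [terminal]
31. n19.hot = false  [terminal]
32. n16.idx = 7  [7]
33. n20.tag = 10  [terminal]
34. n15.idx = -1  [c.tag + A₁.idx - 18]
35. n21.hot = false  [terminal]
36. n1.pre = 30  [A.idx + 31]
37. n1.hot = false  [S₁.hot == true]
38. n1.mk = 28  [A.idx + 29]
39. n0.pre = 1  [S₁.pre + S₁.mk - 57]
40. n0.hot = true  [S₁.pre == 30]
41. n0.mk = 19  [S₁.pre + S₁.mk - 39]

1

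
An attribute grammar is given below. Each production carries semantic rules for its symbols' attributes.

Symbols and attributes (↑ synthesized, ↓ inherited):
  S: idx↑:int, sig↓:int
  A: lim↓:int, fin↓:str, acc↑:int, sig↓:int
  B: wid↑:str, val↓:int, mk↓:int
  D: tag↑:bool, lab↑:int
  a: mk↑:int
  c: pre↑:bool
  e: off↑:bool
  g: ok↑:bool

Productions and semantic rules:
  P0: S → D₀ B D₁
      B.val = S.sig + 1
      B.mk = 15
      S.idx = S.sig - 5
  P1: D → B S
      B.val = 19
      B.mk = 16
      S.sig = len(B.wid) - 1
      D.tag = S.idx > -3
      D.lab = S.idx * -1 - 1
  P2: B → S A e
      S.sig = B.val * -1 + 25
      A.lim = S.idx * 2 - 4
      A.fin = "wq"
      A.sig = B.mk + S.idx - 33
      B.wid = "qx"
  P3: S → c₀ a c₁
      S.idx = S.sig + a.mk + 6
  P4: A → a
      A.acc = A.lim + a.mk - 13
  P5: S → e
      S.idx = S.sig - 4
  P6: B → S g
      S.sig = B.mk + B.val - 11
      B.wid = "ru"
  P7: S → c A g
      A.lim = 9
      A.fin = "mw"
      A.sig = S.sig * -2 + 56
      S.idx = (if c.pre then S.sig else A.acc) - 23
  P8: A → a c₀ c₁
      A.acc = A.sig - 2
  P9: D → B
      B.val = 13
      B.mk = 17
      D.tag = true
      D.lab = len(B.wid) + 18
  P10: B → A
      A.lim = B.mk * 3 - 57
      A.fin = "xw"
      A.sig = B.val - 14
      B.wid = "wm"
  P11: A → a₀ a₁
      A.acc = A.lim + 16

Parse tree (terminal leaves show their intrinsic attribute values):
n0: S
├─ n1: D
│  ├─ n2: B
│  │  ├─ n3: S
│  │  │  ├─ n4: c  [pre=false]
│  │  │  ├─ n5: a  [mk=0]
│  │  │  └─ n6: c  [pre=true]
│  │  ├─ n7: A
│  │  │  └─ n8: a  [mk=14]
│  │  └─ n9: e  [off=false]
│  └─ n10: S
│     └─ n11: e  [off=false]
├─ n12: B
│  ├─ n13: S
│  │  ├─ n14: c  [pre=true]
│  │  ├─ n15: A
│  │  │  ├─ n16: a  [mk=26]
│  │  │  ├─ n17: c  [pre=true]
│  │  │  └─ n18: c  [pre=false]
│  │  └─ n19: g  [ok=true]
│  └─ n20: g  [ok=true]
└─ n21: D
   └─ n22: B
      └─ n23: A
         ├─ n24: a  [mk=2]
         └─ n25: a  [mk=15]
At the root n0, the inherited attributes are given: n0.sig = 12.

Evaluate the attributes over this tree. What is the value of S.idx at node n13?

-6

1. n0.sig = 12  [given at root]
2. n2.val = 19  [19]
3. n2.mk = 16  [16]
4. n3.sig = 6  [B.val * -1 + 25]
5. n4.pre = false  [terminal]
6. n5.mk = 0  [terminal]
7. n6.pre = true  [terminal]
8. n3.idx = 12  [S.sig + a.mk + 6]
9. n7.lim = 20  [S.idx * 2 - 4]
10. n7.fin = "wq"  ["wq"]
11. n7.sig = -5  [B.mk + S.idx - 33]
12. n8.mk = 14  [terminal]
13. n7.acc = 21  [A.lim + a.mk - 13]
14. n9.off = false  [terminal]
15. n2.wid = "qx"  ["qx"]
16. n10.sig = 1  [len(B.wid) - 1]
17. n11.off = false  [terminal]
18. n10.idx = -3  [S.sig - 4]
19. n1.tag = false  [S.idx > -3]
20. n1.lab = 2  [S.idx * -1 - 1]
21. n12.val = 13  [S.sig + 1]
22. n12.mk = 15  [15]
23. n13.sig = 17  [B.mk + B.val - 11]
24. n14.pre = true  [terminal]
25. n15.lim = 9  [9]
26. n15.fin = "mw"  ["mw"]
27. n15.sig = 22  [S.sig * -2 + 56]
28. n16.mk = 26  [terminal]
29. n17.pre = true  [terminal]
30. n18.pre = false  [terminal]
31. n15.acc = 20  [A.sig - 2]
32. n19.ok = true  [terminal]
33. n13.idx = -6  [(if c.pre then S.sig else A.acc) - 23]
34. n20.ok = true  [terminal]
35. n12.wid = "ru"  ["ru"]
36. n22.val = 13  [13]
37. n22.mk = 17  [17]
38. n23.lim = -6  [B.mk * 3 - 57]
39. n23.fin = "xw"  ["xw"]
40. n23.sig = -1  [B.val - 14]
41. n24.mk = 2  [terminal]
42. n25.mk = 15  [terminal]
43. n23.acc = 10  [A.lim + 16]
44. n22.wid = "wm"  ["wm"]
45. n21.tag = true  [true]
46. n21.lab = 20  [len(B.wid) + 18]
47. n0.idx = 7  [S.sig - 5]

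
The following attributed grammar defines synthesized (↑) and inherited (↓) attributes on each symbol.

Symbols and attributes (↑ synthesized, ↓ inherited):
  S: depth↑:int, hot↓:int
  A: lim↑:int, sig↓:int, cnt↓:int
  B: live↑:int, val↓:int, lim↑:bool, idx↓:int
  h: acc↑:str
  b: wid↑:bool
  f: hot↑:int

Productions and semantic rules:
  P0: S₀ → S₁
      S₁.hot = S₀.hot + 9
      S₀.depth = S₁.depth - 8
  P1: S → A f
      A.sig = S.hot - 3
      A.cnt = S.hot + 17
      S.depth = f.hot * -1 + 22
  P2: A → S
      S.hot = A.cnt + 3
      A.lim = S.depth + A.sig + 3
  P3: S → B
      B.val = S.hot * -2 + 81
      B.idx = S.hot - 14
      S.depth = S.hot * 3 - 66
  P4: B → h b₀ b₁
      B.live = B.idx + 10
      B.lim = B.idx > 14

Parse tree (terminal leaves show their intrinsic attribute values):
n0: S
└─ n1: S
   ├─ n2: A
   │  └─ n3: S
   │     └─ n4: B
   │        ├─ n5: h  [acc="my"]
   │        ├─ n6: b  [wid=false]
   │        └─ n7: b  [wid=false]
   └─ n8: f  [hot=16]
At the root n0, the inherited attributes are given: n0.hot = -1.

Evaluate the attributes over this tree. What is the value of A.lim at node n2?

26

1. n0.hot = -1  [given at root]
2. n1.hot = 8  [S₀.hot + 9]
3. n2.sig = 5  [S.hot - 3]
4. n2.cnt = 25  [S.hot + 17]
5. n3.hot = 28  [A.cnt + 3]
6. n4.val = 25  [S.hot * -2 + 81]
7. n4.idx = 14  [S.hot - 14]
8. n5.acc = "my"  [terminal]
9. n6.wid = false  [terminal]
10. n7.wid = false  [terminal]
11. n4.live = 24  [B.idx + 10]
12. n4.lim = false  [B.idx > 14]
13. n3.depth = 18  [S.hot * 3 - 66]
14. n2.lim = 26  [S.depth + A.sig + 3]
15. n8.hot = 16  [terminal]
16. n1.depth = 6  [f.hot * -1 + 22]
17. n0.depth = -2  [S₁.depth - 8]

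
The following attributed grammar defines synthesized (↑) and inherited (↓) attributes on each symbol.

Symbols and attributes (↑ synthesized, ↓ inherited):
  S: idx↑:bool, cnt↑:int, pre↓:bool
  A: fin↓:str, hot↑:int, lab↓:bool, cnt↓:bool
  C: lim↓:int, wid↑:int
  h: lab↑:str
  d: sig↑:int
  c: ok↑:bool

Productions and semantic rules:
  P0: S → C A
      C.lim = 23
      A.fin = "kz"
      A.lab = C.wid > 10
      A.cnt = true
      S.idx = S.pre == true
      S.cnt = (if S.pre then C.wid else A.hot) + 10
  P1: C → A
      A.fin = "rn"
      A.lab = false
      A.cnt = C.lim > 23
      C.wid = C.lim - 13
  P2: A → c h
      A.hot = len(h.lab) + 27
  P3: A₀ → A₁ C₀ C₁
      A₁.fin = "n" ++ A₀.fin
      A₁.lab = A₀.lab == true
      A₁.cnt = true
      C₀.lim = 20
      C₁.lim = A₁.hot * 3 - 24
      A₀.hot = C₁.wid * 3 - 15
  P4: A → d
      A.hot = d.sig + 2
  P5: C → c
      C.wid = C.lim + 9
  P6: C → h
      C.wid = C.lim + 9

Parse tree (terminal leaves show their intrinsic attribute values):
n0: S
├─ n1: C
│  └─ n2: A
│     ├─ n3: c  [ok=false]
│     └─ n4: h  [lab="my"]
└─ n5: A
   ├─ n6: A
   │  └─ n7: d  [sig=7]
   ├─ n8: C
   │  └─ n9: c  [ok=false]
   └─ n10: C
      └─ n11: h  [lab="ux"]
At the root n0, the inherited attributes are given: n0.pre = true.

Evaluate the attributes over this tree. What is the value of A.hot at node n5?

21

1. n0.pre = true  [given at root]
2. n1.lim = 23  [23]
3. n2.fin = "rn"  ["rn"]
4. n2.lab = false  [false]
5. n2.cnt = false  [C.lim > 23]
6. n3.ok = false  [terminal]
7. n4.lab = "my"  [terminal]
8. n2.hot = 29  [len(h.lab) + 27]
9. n1.wid = 10  [C.lim - 13]
10. n5.fin = "kz"  ["kz"]
11. n5.lab = false  [C.wid > 10]
12. n5.cnt = true  [true]
13. n6.fin = "nkz"  ["n" ++ A₀.fin]
14. n6.lab = false  [A₀.lab == true]
15. n6.cnt = true  [true]
16. n7.sig = 7  [terminal]
17. n6.hot = 9  [d.sig + 2]
18. n8.lim = 20  [20]
19. n9.ok = false  [terminal]
20. n8.wid = 29  [C.lim + 9]
21. n10.lim = 3  [A₁.hot * 3 - 24]
22. n11.lab = "ux"  [terminal]
23. n10.wid = 12  [C.lim + 9]
24. n5.hot = 21  [C₁.wid * 3 - 15]
25. n0.idx = true  [S.pre == true]
26. n0.cnt = 20  [(if S.pre then C.wid else A.hot) + 10]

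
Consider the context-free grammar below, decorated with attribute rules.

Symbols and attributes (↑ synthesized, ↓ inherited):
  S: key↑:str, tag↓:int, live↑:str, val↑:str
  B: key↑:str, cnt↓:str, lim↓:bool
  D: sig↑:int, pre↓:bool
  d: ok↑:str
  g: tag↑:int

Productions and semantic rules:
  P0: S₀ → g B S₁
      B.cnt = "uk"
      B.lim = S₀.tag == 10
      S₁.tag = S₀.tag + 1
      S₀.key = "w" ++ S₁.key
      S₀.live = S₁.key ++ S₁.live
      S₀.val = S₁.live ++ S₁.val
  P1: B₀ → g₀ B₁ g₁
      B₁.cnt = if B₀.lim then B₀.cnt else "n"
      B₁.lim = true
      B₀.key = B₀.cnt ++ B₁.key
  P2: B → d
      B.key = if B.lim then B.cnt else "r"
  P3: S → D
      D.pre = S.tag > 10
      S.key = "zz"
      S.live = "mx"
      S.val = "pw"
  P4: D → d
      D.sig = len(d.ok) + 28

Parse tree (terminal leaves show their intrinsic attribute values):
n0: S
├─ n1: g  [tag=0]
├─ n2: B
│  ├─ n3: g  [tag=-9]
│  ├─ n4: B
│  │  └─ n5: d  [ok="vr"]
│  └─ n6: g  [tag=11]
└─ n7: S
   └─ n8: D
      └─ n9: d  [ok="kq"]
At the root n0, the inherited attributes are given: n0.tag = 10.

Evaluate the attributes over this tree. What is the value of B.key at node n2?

"ukuk"

1. n0.tag = 10  [given at root]
2. n1.tag = 0  [terminal]
3. n2.cnt = "uk"  ["uk"]
4. n2.lim = true  [S₀.tag == 10]
5. n3.tag = -9  [terminal]
6. n4.cnt = "uk"  [if B₀.lim then B₀.cnt else "n"]
7. n4.lim = true  [true]
8. n5.ok = "vr"  [terminal]
9. n4.key = "uk"  [if B.lim then B.cnt else "r"]
10. n6.tag = 11  [terminal]
11. n2.key = "ukuk"  [B₀.cnt ++ B₁.key]
12. n7.tag = 11  [S₀.tag + 1]
13. n8.pre = true  [S.tag > 10]
14. n9.ok = "kq"  [terminal]
15. n8.sig = 30  [len(d.ok) + 28]
16. n7.key = "zz"  ["zz"]
17. n7.live = "mx"  ["mx"]
18. n7.val = "pw"  ["pw"]
19. n0.key = "wzz"  ["w" ++ S₁.key]
20. n0.live = "zzmx"  [S₁.key ++ S₁.live]
21. n0.val = "mxpw"  [S₁.live ++ S₁.val]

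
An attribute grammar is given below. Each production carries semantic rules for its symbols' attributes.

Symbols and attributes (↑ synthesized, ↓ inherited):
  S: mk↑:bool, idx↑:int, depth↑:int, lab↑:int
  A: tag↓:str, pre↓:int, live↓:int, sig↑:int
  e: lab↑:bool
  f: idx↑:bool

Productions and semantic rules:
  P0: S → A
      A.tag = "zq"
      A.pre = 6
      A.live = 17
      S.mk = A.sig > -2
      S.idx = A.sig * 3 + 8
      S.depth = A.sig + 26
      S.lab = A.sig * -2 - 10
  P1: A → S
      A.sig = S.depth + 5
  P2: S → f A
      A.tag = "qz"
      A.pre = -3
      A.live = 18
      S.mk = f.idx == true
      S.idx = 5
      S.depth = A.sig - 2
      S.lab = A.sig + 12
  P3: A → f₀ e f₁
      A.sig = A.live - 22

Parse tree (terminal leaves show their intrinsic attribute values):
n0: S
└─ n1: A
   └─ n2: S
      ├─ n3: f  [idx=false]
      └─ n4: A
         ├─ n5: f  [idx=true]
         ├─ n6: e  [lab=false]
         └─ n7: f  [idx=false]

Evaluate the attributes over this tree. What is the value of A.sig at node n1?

-1

1. n1.tag = "zq"  ["zq"]
2. n1.pre = 6  [6]
3. n1.live = 17  [17]
4. n3.idx = false  [terminal]
5. n4.tag = "qz"  ["qz"]
6. n4.pre = -3  [-3]
7. n4.live = 18  [18]
8. n5.idx = true  [terminal]
9. n6.lab = false  [terminal]
10. n7.idx = false  [terminal]
11. n4.sig = -4  [A.live - 22]
12. n2.mk = false  [f.idx == true]
13. n2.idx = 5  [5]
14. n2.depth = -6  [A.sig - 2]
15. n2.lab = 8  [A.sig + 12]
16. n1.sig = -1  [S.depth + 5]
17. n0.mk = true  [A.sig > -2]
18. n0.idx = 5  [A.sig * 3 + 8]
19. n0.depth = 25  [A.sig + 26]
20. n0.lab = -8  [A.sig * -2 - 10]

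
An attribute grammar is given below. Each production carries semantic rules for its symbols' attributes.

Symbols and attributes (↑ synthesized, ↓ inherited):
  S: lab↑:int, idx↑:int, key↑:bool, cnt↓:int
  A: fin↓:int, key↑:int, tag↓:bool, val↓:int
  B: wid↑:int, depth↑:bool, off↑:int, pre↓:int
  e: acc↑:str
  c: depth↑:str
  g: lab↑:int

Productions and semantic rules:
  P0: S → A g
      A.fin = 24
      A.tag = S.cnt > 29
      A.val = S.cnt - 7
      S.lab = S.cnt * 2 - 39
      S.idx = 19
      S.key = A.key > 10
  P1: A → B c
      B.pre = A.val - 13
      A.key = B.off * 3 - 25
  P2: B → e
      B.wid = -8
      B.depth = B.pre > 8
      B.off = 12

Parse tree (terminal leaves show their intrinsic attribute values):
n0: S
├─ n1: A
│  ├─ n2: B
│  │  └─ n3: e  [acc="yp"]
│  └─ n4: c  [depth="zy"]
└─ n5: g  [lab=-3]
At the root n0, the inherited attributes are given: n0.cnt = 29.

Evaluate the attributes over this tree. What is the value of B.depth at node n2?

1. n0.cnt = 29  [given at root]
2. n1.fin = 24  [24]
3. n1.tag = false  [S.cnt > 29]
4. n1.val = 22  [S.cnt - 7]
5. n2.pre = 9  [A.val - 13]
6. n3.acc = "yp"  [terminal]
7. n2.wid = -8  [-8]
8. n2.depth = true  [B.pre > 8]
9. n2.off = 12  [12]
10. n4.depth = "zy"  [terminal]
11. n1.key = 11  [B.off * 3 - 25]
12. n5.lab = -3  [terminal]
13. n0.lab = 19  [S.cnt * 2 - 39]
14. n0.idx = 19  [19]
15. n0.key = true  [A.key > 10]

true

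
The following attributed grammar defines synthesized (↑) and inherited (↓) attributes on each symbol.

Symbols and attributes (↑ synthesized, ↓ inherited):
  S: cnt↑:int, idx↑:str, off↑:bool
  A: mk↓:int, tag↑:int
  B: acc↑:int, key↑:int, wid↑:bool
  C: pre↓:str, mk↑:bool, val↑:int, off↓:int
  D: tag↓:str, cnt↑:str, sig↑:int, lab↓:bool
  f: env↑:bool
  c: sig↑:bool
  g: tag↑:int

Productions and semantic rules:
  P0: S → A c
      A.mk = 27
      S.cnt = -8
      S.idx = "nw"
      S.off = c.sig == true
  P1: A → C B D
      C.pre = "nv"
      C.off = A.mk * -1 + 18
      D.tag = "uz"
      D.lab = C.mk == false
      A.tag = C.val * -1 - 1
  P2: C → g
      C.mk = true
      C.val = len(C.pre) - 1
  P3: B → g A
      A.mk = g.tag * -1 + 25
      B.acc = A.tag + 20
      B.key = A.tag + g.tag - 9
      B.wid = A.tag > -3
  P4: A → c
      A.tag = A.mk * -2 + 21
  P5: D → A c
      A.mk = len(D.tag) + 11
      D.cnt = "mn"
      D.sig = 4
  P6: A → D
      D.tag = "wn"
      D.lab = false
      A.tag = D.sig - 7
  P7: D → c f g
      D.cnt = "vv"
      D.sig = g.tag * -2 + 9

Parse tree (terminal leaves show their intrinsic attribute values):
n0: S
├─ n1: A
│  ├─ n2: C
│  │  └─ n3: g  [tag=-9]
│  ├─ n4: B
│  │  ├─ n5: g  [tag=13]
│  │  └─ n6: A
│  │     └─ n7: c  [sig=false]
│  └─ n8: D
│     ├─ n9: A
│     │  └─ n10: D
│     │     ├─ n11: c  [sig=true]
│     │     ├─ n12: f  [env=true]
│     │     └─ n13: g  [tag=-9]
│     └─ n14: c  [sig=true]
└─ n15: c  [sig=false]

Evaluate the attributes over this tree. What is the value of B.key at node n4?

1

1. n1.mk = 27  [27]
2. n2.pre = "nv"  ["nv"]
3. n2.off = -9  [A.mk * -1 + 18]
4. n3.tag = -9  [terminal]
5. n2.mk = true  [true]
6. n2.val = 1  [len(C.pre) - 1]
7. n5.tag = 13  [terminal]
8. n6.mk = 12  [g.tag * -1 + 25]
9. n7.sig = false  [terminal]
10. n6.tag = -3  [A.mk * -2 + 21]
11. n4.acc = 17  [A.tag + 20]
12. n4.key = 1  [A.tag + g.tag - 9]
13. n4.wid = false  [A.tag > -3]
14. n8.tag = "uz"  ["uz"]
15. n8.lab = false  [C.mk == false]
16. n9.mk = 13  [len(D.tag) + 11]
17. n10.tag = "wn"  ["wn"]
18. n10.lab = false  [false]
19. n11.sig = true  [terminal]
20. n12.env = true  [terminal]
21. n13.tag = -9  [terminal]
22. n10.cnt = "vv"  ["vv"]
23. n10.sig = 27  [g.tag * -2 + 9]
24. n9.tag = 20  [D.sig - 7]
25. n14.sig = true  [terminal]
26. n8.cnt = "mn"  ["mn"]
27. n8.sig = 4  [4]
28. n1.tag = -2  [C.val * -1 - 1]
29. n15.sig = false  [terminal]
30. n0.cnt = -8  [-8]
31. n0.idx = "nw"  ["nw"]
32. n0.off = false  [c.sig == true]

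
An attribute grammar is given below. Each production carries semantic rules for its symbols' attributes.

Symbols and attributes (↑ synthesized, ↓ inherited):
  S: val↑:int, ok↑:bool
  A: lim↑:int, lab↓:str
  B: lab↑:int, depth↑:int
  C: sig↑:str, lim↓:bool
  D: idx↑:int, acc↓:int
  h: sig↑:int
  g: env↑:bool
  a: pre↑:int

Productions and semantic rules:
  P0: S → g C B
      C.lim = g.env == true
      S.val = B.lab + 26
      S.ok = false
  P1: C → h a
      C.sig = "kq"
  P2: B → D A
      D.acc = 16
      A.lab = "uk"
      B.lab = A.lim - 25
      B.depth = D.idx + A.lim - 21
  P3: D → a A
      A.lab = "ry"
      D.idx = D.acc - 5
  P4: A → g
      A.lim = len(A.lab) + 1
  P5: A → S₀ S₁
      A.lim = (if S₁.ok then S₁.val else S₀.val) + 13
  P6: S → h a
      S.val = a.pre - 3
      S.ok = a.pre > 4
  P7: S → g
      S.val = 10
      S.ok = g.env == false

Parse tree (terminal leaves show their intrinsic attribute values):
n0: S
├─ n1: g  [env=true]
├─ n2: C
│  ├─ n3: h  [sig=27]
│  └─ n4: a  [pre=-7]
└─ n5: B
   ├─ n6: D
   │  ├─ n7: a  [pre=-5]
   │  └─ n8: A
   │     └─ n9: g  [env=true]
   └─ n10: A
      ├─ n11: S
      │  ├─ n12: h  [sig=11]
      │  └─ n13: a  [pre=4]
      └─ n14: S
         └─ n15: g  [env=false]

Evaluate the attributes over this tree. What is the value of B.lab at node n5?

-2

1. n1.env = true  [terminal]
2. n2.lim = true  [g.env == true]
3. n3.sig = 27  [terminal]
4. n4.pre = -7  [terminal]
5. n2.sig = "kq"  ["kq"]
6. n6.acc = 16  [16]
7. n7.pre = -5  [terminal]
8. n8.lab = "ry"  ["ry"]
9. n9.env = true  [terminal]
10. n8.lim = 3  [len(A.lab) + 1]
11. n6.idx = 11  [D.acc - 5]
12. n10.lab = "uk"  ["uk"]
13. n12.sig = 11  [terminal]
14. n13.pre = 4  [terminal]
15. n11.val = 1  [a.pre - 3]
16. n11.ok = false  [a.pre > 4]
17. n15.env = false  [terminal]
18. n14.val = 10  [10]
19. n14.ok = true  [g.env == false]
20. n10.lim = 23  [(if S₁.ok then S₁.val else S₀.val) + 13]
21. n5.lab = -2  [A.lim - 25]
22. n5.depth = 13  [D.idx + A.lim - 21]
23. n0.val = 24  [B.lab + 26]
24. n0.ok = false  [false]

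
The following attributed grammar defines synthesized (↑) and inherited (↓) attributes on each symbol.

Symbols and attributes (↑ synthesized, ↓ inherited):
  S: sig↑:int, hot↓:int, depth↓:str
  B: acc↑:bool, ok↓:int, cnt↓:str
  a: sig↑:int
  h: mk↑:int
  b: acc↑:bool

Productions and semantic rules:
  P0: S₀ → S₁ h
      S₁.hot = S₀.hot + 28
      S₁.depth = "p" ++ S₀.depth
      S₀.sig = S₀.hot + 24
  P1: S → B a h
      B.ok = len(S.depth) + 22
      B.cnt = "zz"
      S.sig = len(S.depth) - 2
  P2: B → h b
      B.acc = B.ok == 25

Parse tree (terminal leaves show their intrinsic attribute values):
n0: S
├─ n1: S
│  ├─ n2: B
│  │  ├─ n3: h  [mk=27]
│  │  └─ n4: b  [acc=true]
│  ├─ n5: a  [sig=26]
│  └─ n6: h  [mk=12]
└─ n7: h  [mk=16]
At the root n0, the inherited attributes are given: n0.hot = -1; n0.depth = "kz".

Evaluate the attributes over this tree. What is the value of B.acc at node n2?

1. n0.hot = -1  [given at root]
2. n0.depth = "kz"  [given at root]
3. n1.hot = 27  [S₀.hot + 28]
4. n1.depth = "pkz"  ["p" ++ S₀.depth]
5. n2.ok = 25  [len(S.depth) + 22]
6. n2.cnt = "zz"  ["zz"]
7. n3.mk = 27  [terminal]
8. n4.acc = true  [terminal]
9. n2.acc = true  [B.ok == 25]
10. n5.sig = 26  [terminal]
11. n6.mk = 12  [terminal]
12. n1.sig = 1  [len(S.depth) - 2]
13. n7.mk = 16  [terminal]
14. n0.sig = 23  [S₀.hot + 24]

true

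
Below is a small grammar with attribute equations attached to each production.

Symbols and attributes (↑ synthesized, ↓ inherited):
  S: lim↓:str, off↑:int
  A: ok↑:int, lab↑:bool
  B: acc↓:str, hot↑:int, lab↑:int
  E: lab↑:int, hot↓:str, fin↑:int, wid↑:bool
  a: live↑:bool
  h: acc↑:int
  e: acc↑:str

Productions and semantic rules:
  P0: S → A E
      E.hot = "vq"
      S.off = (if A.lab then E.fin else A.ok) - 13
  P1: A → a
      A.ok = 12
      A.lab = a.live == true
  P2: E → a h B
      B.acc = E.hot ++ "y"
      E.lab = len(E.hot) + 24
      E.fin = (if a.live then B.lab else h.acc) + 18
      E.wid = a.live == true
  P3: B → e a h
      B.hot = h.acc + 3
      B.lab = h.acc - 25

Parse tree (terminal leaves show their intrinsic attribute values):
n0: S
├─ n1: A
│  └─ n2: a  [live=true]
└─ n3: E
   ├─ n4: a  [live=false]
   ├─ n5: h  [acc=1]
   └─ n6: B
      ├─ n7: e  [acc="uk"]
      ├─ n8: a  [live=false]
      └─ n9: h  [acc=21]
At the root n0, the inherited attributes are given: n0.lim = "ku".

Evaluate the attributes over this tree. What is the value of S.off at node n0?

1. n0.lim = "ku"  [given at root]
2. n2.live = true  [terminal]
3. n1.ok = 12  [12]
4. n1.lab = true  [a.live == true]
5. n3.hot = "vq"  ["vq"]
6. n4.live = false  [terminal]
7. n5.acc = 1  [terminal]
8. n6.acc = "vqy"  [E.hot ++ "y"]
9. n7.acc = "uk"  [terminal]
10. n8.live = false  [terminal]
11. n9.acc = 21  [terminal]
12. n6.hot = 24  [h.acc + 3]
13. n6.lab = -4  [h.acc - 25]
14. n3.lab = 26  [len(E.hot) + 24]
15. n3.fin = 19  [(if a.live then B.lab else h.acc) + 18]
16. n3.wid = false  [a.live == true]
17. n0.off = 6  [(if A.lab then E.fin else A.ok) - 13]

6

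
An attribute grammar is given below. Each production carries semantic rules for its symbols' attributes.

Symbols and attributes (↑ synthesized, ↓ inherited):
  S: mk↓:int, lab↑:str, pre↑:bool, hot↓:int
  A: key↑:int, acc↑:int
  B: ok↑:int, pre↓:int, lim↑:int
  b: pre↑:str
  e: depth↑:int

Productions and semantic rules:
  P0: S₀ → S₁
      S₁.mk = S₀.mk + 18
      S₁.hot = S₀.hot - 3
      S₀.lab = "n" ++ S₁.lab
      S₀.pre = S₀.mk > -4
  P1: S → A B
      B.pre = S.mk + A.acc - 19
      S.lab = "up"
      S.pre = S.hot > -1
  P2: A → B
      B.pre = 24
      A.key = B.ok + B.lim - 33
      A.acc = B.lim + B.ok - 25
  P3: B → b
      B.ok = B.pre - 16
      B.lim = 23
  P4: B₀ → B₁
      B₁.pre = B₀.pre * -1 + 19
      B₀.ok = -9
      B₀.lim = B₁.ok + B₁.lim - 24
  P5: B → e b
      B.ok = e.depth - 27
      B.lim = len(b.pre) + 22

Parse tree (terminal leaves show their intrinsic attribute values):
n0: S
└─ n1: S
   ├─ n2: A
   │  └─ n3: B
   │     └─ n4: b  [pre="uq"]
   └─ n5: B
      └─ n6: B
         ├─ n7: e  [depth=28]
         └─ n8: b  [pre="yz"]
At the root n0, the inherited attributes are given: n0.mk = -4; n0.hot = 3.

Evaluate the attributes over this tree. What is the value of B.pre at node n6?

1. n0.mk = -4  [given at root]
2. n0.hot = 3  [given at root]
3. n1.mk = 14  [S₀.mk + 18]
4. n1.hot = 0  [S₀.hot - 3]
5. n3.pre = 24  [24]
6. n4.pre = "uq"  [terminal]
7. n3.ok = 8  [B.pre - 16]
8. n3.lim = 23  [23]
9. n2.key = -2  [B.ok + B.lim - 33]
10. n2.acc = 6  [B.lim + B.ok - 25]
11. n5.pre = 1  [S.mk + A.acc - 19]
12. n6.pre = 18  [B₀.pre * -1 + 19]
13. n7.depth = 28  [terminal]
14. n8.pre = "yz"  [terminal]
15. n6.ok = 1  [e.depth - 27]
16. n6.lim = 24  [len(b.pre) + 22]
17. n5.ok = -9  [-9]
18. n5.lim = 1  [B₁.ok + B₁.lim - 24]
19. n1.lab = "up"  ["up"]
20. n1.pre = true  [S.hot > -1]
21. n0.lab = "nup"  ["n" ++ S₁.lab]
22. n0.pre = false  [S₀.mk > -4]

18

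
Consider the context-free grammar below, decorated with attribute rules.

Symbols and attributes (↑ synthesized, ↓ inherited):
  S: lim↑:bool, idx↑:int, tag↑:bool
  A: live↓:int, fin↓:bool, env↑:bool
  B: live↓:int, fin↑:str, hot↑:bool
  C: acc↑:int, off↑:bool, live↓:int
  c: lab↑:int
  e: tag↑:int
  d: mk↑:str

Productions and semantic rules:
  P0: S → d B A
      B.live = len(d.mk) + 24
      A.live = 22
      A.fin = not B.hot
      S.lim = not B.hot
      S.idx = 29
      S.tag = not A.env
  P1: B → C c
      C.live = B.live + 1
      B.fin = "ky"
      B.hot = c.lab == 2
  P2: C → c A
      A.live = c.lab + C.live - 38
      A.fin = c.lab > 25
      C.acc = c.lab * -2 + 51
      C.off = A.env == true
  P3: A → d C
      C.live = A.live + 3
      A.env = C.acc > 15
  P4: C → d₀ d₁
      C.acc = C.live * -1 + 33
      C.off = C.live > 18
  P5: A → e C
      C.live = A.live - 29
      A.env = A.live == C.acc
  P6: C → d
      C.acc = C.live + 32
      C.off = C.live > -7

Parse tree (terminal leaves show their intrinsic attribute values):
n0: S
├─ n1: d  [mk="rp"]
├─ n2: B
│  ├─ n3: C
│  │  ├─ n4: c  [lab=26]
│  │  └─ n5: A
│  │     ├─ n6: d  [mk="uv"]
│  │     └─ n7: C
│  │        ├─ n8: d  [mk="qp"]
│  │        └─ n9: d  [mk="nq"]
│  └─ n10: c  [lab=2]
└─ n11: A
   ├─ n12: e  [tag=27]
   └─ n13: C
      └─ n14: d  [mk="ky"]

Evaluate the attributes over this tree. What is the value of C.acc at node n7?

1. n1.mk = "rp"  [terminal]
2. n2.live = 26  [len(d.mk) + 24]
3. n3.live = 27  [B.live + 1]
4. n4.lab = 26  [terminal]
5. n5.live = 15  [c.lab + C.live - 38]
6. n5.fin = true  [c.lab > 25]
7. n6.mk = "uv"  [terminal]
8. n7.live = 18  [A.live + 3]
9. n8.mk = "qp"  [terminal]
10. n9.mk = "nq"  [terminal]
11. n7.acc = 15  [C.live * -1 + 33]
12. n7.off = false  [C.live > 18]
13. n5.env = false  [C.acc > 15]
14. n3.acc = -1  [c.lab * -2 + 51]
15. n3.off = false  [A.env == true]
16. n10.lab = 2  [terminal]
17. n2.fin = "ky"  ["ky"]
18. n2.hot = true  [c.lab == 2]
19. n11.live = 22  [22]
20. n11.fin = false  [not B.hot]
21. n12.tag = 27  [terminal]
22. n13.live = -7  [A.live - 29]
23. n14.mk = "ky"  [terminal]
24. n13.acc = 25  [C.live + 32]
25. n13.off = false  [C.live > -7]
26. n11.env = false  [A.live == C.acc]
27. n0.lim = false  [not B.hot]
28. n0.idx = 29  [29]
29. n0.tag = true  [not A.env]

15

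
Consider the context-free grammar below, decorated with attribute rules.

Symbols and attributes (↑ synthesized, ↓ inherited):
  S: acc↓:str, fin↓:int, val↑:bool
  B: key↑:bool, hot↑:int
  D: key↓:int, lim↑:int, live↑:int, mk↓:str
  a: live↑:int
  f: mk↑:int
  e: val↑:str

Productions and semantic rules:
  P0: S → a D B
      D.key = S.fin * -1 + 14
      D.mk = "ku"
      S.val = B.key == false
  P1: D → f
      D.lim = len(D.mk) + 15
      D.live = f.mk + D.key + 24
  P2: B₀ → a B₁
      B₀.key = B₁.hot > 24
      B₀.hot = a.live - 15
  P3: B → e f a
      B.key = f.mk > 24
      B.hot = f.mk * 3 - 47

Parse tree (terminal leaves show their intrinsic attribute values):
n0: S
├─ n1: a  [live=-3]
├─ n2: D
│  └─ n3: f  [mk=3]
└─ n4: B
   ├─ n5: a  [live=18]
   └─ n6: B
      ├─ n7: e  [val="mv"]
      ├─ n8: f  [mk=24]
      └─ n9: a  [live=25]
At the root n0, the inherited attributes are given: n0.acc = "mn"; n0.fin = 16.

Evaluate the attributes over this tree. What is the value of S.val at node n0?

false

1. n0.acc = "mn"  [given at root]
2. n0.fin = 16  [given at root]
3. n1.live = -3  [terminal]
4. n2.key = -2  [S.fin * -1 + 14]
5. n2.mk = "ku"  ["ku"]
6. n3.mk = 3  [terminal]
7. n2.lim = 17  [len(D.mk) + 15]
8. n2.live = 25  [f.mk + D.key + 24]
9. n5.live = 18  [terminal]
10. n7.val = "mv"  [terminal]
11. n8.mk = 24  [terminal]
12. n9.live = 25  [terminal]
13. n6.key = false  [f.mk > 24]
14. n6.hot = 25  [f.mk * 3 - 47]
15. n4.key = true  [B₁.hot > 24]
16. n4.hot = 3  [a.live - 15]
17. n0.val = false  [B.key == false]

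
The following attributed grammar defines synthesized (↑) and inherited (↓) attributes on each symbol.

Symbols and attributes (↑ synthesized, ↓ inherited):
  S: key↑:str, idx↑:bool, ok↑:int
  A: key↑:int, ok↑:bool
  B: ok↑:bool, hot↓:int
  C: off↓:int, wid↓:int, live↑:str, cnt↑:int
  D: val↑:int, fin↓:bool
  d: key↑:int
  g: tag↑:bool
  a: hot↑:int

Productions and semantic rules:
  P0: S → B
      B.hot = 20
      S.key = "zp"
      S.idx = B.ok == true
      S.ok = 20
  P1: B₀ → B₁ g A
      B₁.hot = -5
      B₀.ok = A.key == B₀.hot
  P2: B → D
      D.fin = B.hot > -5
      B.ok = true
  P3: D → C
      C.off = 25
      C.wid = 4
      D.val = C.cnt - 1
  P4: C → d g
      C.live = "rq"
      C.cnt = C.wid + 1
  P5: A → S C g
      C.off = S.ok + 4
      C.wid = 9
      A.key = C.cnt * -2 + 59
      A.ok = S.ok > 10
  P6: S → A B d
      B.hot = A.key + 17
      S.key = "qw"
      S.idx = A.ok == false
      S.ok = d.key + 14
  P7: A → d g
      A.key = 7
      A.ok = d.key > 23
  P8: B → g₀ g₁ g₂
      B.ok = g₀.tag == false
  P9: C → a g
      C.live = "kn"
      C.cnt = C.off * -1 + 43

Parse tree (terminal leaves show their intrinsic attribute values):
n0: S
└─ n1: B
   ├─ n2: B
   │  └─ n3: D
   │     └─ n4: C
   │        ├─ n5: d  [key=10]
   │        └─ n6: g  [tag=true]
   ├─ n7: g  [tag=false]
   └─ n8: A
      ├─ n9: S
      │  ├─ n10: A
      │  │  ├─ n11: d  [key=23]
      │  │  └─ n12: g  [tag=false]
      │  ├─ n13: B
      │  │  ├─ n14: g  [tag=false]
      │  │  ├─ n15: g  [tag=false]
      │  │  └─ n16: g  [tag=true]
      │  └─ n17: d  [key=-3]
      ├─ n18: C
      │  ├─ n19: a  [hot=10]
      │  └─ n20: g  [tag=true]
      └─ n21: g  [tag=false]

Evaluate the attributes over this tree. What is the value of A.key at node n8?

3

1. n1.hot = 20  [20]
2. n2.hot = -5  [-5]
3. n3.fin = false  [B.hot > -5]
4. n4.off = 25  [25]
5. n4.wid = 4  [4]
6. n5.key = 10  [terminal]
7. n6.tag = true  [terminal]
8. n4.live = "rq"  ["rq"]
9. n4.cnt = 5  [C.wid + 1]
10. n3.val = 4  [C.cnt - 1]
11. n2.ok = true  [true]
12. n7.tag = false  [terminal]
13. n11.key = 23  [terminal]
14. n12.tag = false  [terminal]
15. n10.key = 7  [7]
16. n10.ok = false  [d.key > 23]
17. n13.hot = 24  [A.key + 17]
18. n14.tag = false  [terminal]
19. n15.tag = false  [terminal]
20. n16.tag = true  [terminal]
21. n13.ok = true  [g₀.tag == false]
22. n17.key = -3  [terminal]
23. n9.key = "qw"  ["qw"]
24. n9.idx = true  [A.ok == false]
25. n9.ok = 11  [d.key + 14]
26. n18.off = 15  [S.ok + 4]
27. n18.wid = 9  [9]
28. n19.hot = 10  [terminal]
29. n20.tag = true  [terminal]
30. n18.live = "kn"  ["kn"]
31. n18.cnt = 28  [C.off * -1 + 43]
32. n21.tag = false  [terminal]
33. n8.key = 3  [C.cnt * -2 + 59]
34. n8.ok = true  [S.ok > 10]
35. n1.ok = false  [A.key == B₀.hot]
36. n0.key = "zp"  ["zp"]
37. n0.idx = false  [B.ok == true]
38. n0.ok = 20  [20]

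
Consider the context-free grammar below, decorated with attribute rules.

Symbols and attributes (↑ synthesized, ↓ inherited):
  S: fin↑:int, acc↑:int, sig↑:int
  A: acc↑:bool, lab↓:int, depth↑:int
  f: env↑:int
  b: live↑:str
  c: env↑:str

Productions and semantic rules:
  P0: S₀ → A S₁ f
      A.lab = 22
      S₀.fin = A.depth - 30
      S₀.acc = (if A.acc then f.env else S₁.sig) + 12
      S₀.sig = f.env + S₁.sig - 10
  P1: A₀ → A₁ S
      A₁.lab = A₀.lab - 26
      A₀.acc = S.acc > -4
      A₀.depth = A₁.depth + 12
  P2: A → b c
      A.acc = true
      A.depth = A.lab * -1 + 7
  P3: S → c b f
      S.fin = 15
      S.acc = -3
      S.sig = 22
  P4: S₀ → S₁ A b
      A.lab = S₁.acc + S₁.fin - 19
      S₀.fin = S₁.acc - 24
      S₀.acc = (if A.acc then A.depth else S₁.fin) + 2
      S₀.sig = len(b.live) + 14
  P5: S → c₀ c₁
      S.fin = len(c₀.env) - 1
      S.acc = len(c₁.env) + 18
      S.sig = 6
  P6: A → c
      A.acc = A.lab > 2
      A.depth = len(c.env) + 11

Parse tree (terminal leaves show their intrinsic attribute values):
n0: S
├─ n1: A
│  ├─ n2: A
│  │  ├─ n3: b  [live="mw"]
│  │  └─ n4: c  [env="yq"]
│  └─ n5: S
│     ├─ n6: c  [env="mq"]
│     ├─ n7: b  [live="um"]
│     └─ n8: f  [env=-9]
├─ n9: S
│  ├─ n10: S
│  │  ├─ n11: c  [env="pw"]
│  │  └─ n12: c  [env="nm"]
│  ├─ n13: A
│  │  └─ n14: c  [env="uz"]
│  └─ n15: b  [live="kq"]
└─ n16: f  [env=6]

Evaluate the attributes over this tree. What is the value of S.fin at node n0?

-7

1. n1.lab = 22  [22]
2. n2.lab = -4  [A₀.lab - 26]
3. n3.live = "mw"  [terminal]
4. n4.env = "yq"  [terminal]
5. n2.acc = true  [true]
6. n2.depth = 11  [A.lab * -1 + 7]
7. n6.env = "mq"  [terminal]
8. n7.live = "um"  [terminal]
9. n8.env = -9  [terminal]
10. n5.fin = 15  [15]
11. n5.acc = -3  [-3]
12. n5.sig = 22  [22]
13. n1.acc = true  [S.acc > -4]
14. n1.depth = 23  [A₁.depth + 12]
15. n11.env = "pw"  [terminal]
16. n12.env = "nm"  [terminal]
17. n10.fin = 1  [len(c₀.env) - 1]
18. n10.acc = 20  [len(c₁.env) + 18]
19. n10.sig = 6  [6]
20. n13.lab = 2  [S₁.acc + S₁.fin - 19]
21. n14.env = "uz"  [terminal]
22. n13.acc = false  [A.lab > 2]
23. n13.depth = 13  [len(c.env) + 11]
24. n15.live = "kq"  [terminal]
25. n9.fin = -4  [S₁.acc - 24]
26. n9.acc = 3  [(if A.acc then A.depth else S₁.fin) + 2]
27. n9.sig = 16  [len(b.live) + 14]
28. n16.env = 6  [terminal]
29. n0.fin = -7  [A.depth - 30]
30. n0.acc = 18  [(if A.acc then f.env else S₁.sig) + 12]
31. n0.sig = 12  [f.env + S₁.sig - 10]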